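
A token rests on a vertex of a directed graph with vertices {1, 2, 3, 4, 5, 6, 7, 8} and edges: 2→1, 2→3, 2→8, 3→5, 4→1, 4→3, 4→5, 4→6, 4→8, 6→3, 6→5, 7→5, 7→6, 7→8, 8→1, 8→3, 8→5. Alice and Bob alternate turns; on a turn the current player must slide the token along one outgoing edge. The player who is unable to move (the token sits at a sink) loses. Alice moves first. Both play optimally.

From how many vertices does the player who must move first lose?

Label each position W (a win for the player to move) or L (a loss). A position with no legal move is L; any other position is W exactly when some move reaches an L, and L when every move reaches a W.
Every edge goes from a vertex to one that appears earlier in the order 1, 5, 3, 8, 6, 2, 7, 4, so processing vertices in that order labels each vertex after all of its successors.
1: no outgoing edge → L
5: no outgoing edge → L
3: →5(L), so W
8: →5(L), so W
6: →5(L), so W
2: →1(L), so W
7: →5(L), so W
4: →5(L), so W
The L vertices are 1, 5; that is 2 in all.

2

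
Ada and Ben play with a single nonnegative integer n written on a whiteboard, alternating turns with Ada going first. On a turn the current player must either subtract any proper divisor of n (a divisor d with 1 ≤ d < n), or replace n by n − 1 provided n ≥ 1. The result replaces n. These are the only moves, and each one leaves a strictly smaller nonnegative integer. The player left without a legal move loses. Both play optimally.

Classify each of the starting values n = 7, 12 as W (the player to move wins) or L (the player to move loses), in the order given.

7: L, 12: W

Label each position W (a win for the player to move) or L (a loss). A position with no legal move is L; any other position is W exactly when some move reaches an L, and L when every move reaches a W.
n=0: no move → L
n=1: →0(L), so W
n=2: →1(W) only, which is W, so L
n=3: →2(L), so W
n=4: →2(L), so W
n=5: →4(W) only, which is W, so L
n=6: →5(L), so W
n=7: →6(W) only, which is W, so L
n=8: →7(L), so W
n=9: →6(W), 8(W) — all W, so L
n=10: →5(L), so W
n=11: →10(W) only, which is W, so L
n=12: →9(L), so W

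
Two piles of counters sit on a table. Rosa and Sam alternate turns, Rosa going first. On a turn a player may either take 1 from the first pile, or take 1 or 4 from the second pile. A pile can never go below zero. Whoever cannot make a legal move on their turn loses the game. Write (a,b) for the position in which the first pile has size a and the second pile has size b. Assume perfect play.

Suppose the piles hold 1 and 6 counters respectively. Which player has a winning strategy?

Positions with no move are L. A position that does have a move is losing for the player to move precisely when every available move leads to a winning position for the opponent. Fill in the labels:
No move ever increases a pile, so every position that can arise here has a ≤ 1 and b ≤ 6; it is enough to label the cells with 0 ≤ a ≤ 1 and 0 ≤ b ≤ 6.
Every move lowers a or b (never raises either), so fill the grid row by row in increasing a, and left to right within a row: each cell's successors are then already labelled.
      b=0  b=1  b=2  b=3  b=4  b=5  b=6
a=0:    L    W    L    W    W    L    W
a=1:    W    L    W    L    W    W    L
Cells with no legal move (terminal, hence L): (0,0).
The remaining L cells, each justified by listing all of its moves:
(0,2): only reaches (0,1)(W), which is W → L
(0,5): only reaches (0,4)(W), (0,1)(W), all W → L
(1,1): only reaches (0,1)(W), (1,0)(W), all W → L
(1,3): only reaches (0,3)(W), (1,2)(W), all W → L
(1,6): only reaches (0,6)(W), (1,5)(W), (1,2)(W), all W → L
Every other cell has at least one move into one of the L cells above, so it is W.
The starting position (1,6) is L: whatever Rosa does, the opponent receives a W position.

Sam wins.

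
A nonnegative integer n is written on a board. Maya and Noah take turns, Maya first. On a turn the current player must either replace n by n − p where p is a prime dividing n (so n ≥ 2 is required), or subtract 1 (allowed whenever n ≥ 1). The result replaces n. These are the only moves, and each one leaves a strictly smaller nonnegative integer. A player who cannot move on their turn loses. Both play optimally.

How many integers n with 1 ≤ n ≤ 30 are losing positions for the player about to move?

Compute win/loss labels from the base case upward. A position with no move is L. Any other position is W if it can reach an L in one move, else L.
n=0: no move → L
n=1: →0(L), so W
n=2: →0(L), so W
n=3: →0(L), so W
n=4: →2(W), 3(W) — all W, so L
n=5: →0(L), so W
n=6: →4(L), so W
n=7: →0(L), so W
n=8: →6(W), 7(W) — all W, so L
n=9: →8(L), so W
n=10: →8(L), so W
n=11: →0(L), so W
n=12: →9(W), 10(W), 11(W) — all W, so L
n=13: →0(L), so W
n=14: →12(L), so W
n=15: →12(L), so W
n=16: →14(W), 15(W) — all W, so L
n=17: →0(L), so W
n=18: →16(L), so W
n=19: →0(L), so W
n=20: →15(W), 18(W), 19(W) — all W, so L
n=21: →20(L), so W
n=22: →20(L), so W
n=23: →0(L), so W
n=24: →21(W), 22(W), 23(W) — all W, so L
n=25: →20(L), so W
n=26: →24(L), so W
n=27: →24(L), so W
n=28: →21(W), 26(W), 27(W) — all W, so L
n=29: →0(L), so W
n=30: →28(L), so W
L entries with 1 ≤ n ≤ 30 (n=0 is outside the asked range and is not counted): n = 4, 8, 12, 16, 20, 24, 28; that makes 7.

7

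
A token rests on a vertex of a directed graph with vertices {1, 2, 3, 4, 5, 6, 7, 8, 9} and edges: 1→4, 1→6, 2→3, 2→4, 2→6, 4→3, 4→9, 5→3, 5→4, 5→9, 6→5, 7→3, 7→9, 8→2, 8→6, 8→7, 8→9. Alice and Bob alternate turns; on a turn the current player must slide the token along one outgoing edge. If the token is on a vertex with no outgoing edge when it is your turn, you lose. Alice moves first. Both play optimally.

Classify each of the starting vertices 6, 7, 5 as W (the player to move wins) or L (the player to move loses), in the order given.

6: L, 7: W, 5: W

Label each position W (a win for the player to move) or L (a loss). A position with no legal move is L; any other position is W exactly when some move reaches an L, and L when every move reaches a W.
Every edge goes from a vertex to one that appears earlier in the order 9, 3, 7, 4, 5, 6, 2, 1, 8, so processing vertices in that order labels each vertex after all of its successors.
9: no outgoing edge → L
3: no outgoing edge → L
7: →3(L), so W
4: →3(L), so W
5: →3(L), so W
6: →5(W) only, which is W, so L
2: →6(L), so W
1: →6(L), so W
8: →6(L), so W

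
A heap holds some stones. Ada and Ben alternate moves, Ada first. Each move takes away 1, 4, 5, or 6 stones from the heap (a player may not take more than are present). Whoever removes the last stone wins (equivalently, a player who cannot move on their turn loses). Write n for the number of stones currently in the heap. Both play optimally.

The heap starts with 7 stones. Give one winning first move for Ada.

Compute win/loss labels from the base case upward. A position with no move is L. Any other position is W if it can reach an L in one move, else L.
n=0: no move → L
n=1: W (go to 0, an L position)
n=2: L (sole option 1(W) is W)
n=3: W (go to 2, an L position)
n=4: W (go to 0, an L position)
n=5: W (go to 0, an L position)
n=6: W (go to 2, an L position)
n=7: W (go to 2, an L position)
From 7, the L positions reachable in one move are: 2.

Remove 5, leaving 2.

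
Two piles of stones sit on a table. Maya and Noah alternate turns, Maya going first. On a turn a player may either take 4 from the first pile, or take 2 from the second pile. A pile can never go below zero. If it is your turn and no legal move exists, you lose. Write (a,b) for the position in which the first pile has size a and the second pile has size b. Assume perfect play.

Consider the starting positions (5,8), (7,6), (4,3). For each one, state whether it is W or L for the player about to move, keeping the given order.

Use the standard recursion: the mover loses at a terminal position; elsewhere, the mover wins exactly when some move hands the opponent an L position.
No move ever increases a pile, so every position that can arise here has a ≤ 7 and b ≤ 8; it is enough to label the cells with 0 ≤ a ≤ 7 and 0 ≤ b ≤ 8.
Every move lowers a or b (never raises either), so fill the grid row by row in increasing a, and left to right within a row: each cell's successors are then already labelled.
      b=0  b=1  b=2  b=3  b=4  b=5  b=6  b=7  b=8
a=0:    L    L    W    W    L    L    W    W    L
a=1:    L    L    W    W    L    L    W    W    L
a=2:    L    L    W    W    L    L    W    W    L
a=3:    L    L    W    W    L    L    W    W    L
a=4:    W    W    L    L    W    W    L    L    W
a=5:    W    W    L    L    W    W    L    L    W
a=6:    W    W    L    L    W    W    L    L    W
a=7:    W    W    L    L    W    W    L    L    W
Cells with no legal move (terminal, hence L): (0,0), (0,1), (1,0), (1,1), (2,0), (2,1), (3,0), (3,1).
The remaining L cells, each justified by listing all of its moves:
(0,4): the only move is to (0,2)(W), a W ⇒ L
(0,5): the only move is to (0,3)(W), a W ⇒ L
(0,8): the only move is to (0,6)(W), a W ⇒ L
(1,4): the only move is to (1,2)(W), a W ⇒ L
(1,5): the only move is to (1,3)(W), a W ⇒ L
(1,8): the only move is to (1,6)(W), a W ⇒ L
(2,4): the only move is to (2,2)(W), a W ⇒ L
(2,5): the only move is to (2,3)(W), a W ⇒ L
(2,8): the only move is to (2,6)(W), a W ⇒ L
(3,4): the only move is to (3,2)(W), a W ⇒ L
(3,5): the only move is to (3,3)(W), a W ⇒ L
(3,8): the only move is to (3,6)(W), a W ⇒ L
(4,2): moves to (0,2)(W), (4,0)(W); every one is W ⇒ L
(4,3): moves to (0,3)(W), (4,1)(W); every one is W ⇒ L
(4,6): moves to (0,6)(W), (4,4)(W); every one is W ⇒ L
(4,7): moves to (0,7)(W), (4,5)(W); every one is W ⇒ L
(5,2): moves to (1,2)(W), (5,0)(W); every one is W ⇒ L
(5,3): moves to (1,3)(W), (5,1)(W); every one is W ⇒ L
(5,6): moves to (1,6)(W), (5,4)(W); every one is W ⇒ L
(5,7): moves to (1,7)(W), (5,5)(W); every one is W ⇒ L
(6,2): moves to (2,2)(W), (6,0)(W); every one is W ⇒ L
(6,3): moves to (2,3)(W), (6,1)(W); every one is W ⇒ L
(6,6): moves to (2,6)(W), (6,4)(W); every one is W ⇒ L
(6,7): moves to (2,7)(W), (6,5)(W); every one is W ⇒ L
(7,2): moves to (3,2)(W), (7,0)(W); every one is W ⇒ L
(7,3): moves to (3,3)(W), (7,1)(W); every one is W ⇒ L
(7,6): moves to (3,6)(W), (7,4)(W); every one is W ⇒ L
(7,7): moves to (3,7)(W), (7,5)(W); every one is W ⇒ L
Every other cell has at least one move into one of the L cells above, so it is W.
(5,8): the move to (1,8) reaches an L cell, so W
(7,6): one of the L cells justified above, so L
(4,3): one of the L cells justified above, so L

(5,8): W, (7,6): L, (4,3): L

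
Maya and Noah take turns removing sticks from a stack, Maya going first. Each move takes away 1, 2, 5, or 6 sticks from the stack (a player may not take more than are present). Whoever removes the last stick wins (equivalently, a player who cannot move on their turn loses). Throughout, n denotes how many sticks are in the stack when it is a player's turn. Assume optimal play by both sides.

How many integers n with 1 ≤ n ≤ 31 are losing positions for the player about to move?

9

Compute win/loss labels from the base case upward. A position with no move is L. Any other position is W if it can reach an L in one move, else L.
n=0: no move → L
n=1: →0(L), so W
n=2: →0(L), so W
n=3: →2(W), 1(W) — all W, so L
n=4: →3(L), so W
n=5: →3(L), so W
n=6: →0(L), so W
n=7: →6(W), 5(W), 2(W), 1(W) — all W, so L
n=8: →7(L), so W
n=9: →7(L), so W
n=10: →9(W), 8(W), 5(W), 4(W) — all W, so L
n=11: →10(L), so W
n=12: →10(L), so W
n=13: →7(L), so W
n=14: →13(W), 12(W), 9(W), 8(W) — all W, so L
n=15: →14(L), so W
n=16: →14(L), so W
n=17: →16(W), 15(W), 12(W), 11(W) — all W, so L
n=18: →17(L), so W
n=19: →17(L), so W
n=20: →14(L), so W
n=21: →20(W), 19(W), 16(W), 15(W) — all W, so L
n=22: →21(L), so W
n=23: →21(L), so W
n=24: →23(W), 22(W), 19(W), 18(W) — all W, so L
n=25: →24(L), so W
n=26: →24(L), so W
n=27: →21(L), so W
n=28: →27(W), 26(W), 23(W), 22(W) — all W, so L
n=29: →28(L), so W
n=30: →28(L), so W
n=31: →30(W), 29(W), 26(W), 25(W) — all W, so L
L entries with 1 ≤ n ≤ 31 (n=0 is outside the asked range and is not counted): n = 3, 7, 10, 14, 17, 21, 24, 28, 31; that makes 9.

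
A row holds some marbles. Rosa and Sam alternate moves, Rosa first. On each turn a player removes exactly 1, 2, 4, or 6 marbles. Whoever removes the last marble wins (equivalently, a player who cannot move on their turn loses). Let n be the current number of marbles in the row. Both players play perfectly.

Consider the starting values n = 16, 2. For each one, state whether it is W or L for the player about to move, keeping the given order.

16: L, 2: W

Build the W/L table. Terminal = L. A non-terminal position is W if it has a move to some L; otherwise it is L.
n=0: no move → L
n=1: W (go to 0, an L position)
n=2: W (go to 0, an L position)
n=3: L (options 2(W), 1(W) are all W)
n=4: W (go to 3, an L position)
n=5: W (go to 3, an L position)
n=6: W (go to 0, an L position)
n=7: W (go to 3, an L position)
n=8: L (options 7(W), 6(W), 4(W), 2(W) are all W)
n=9: W (go to 8, an L position)
n=10: W (go to 8, an L position)
n=11: L (options 10(W), 9(W), 7(W), 5(W) are all W)
n=12: W (go to 11, an L position)
n=13: W (go to 11, an L position)
n=14: W (go to 8, an L position)
n=15: W (go to 11, an L position)
n=16: L (options 15(W), 14(W), 12(W), 10(W) are all W)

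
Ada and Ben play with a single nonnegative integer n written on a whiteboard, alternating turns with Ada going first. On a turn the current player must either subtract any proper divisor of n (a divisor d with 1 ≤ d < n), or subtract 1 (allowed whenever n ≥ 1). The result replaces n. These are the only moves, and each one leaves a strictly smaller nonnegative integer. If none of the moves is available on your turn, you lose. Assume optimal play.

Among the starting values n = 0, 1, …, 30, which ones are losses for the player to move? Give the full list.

0, 2, 5, 7, 9, 11, 13, 15, 17, 19, 21, 23, 25, 27, 29

Use the standard recursion: the mover loses at a terminal position; elsewhere, the mover wins exactly when some move hands the opponent an L position.
n=0: no move → L
n=1: reaches L-position 0 → W
n=2: only reaches 1(W), which is W → L
n=3: reaches L-position 2 → W
n=4: reaches L-position 2 → W
n=5: only reaches 4(W), which is W → L
n=6: reaches L-position 5 → W
n=7: only reaches 6(W), which is W → L
n=8: reaches L-position 7 → W
n=9: only reaches 6(W), 8(W), all W → L
n=10: reaches L-position 5 → W
n=11: only reaches 10(W), which is W → L
n=12: reaches L-position 9 → W
n=13: only reaches 12(W), which is W → L
n=14: reaches L-position 7 → W
n=15: only reaches 10(W), 12(W), 14(W), all W → L
n=16: reaches L-position 15 → W
n=17: only reaches 16(W), which is W → L
n=18: reaches L-position 9 → W
n=19: only reaches 18(W), which is W → L
n=20: reaches L-position 15 → W
n=21: only reaches 14(W), 18(W), 20(W), all W → L
n=22: reaches L-position 11 → W
n=23: only reaches 22(W), which is W → L
n=24: reaches L-position 21 → W
n=25: only reaches 20(W), 24(W), all W → L
n=26: reaches L-position 13 → W
n=27: only reaches 18(W), 24(W), 26(W), all W → L
n=28: reaches L-position 21 → W
n=29: only reaches 28(W), which is W → L
n=30: reaches L-position 15 → W
The losing starting values of n are exactly the entries labelled L in this table (15 of them).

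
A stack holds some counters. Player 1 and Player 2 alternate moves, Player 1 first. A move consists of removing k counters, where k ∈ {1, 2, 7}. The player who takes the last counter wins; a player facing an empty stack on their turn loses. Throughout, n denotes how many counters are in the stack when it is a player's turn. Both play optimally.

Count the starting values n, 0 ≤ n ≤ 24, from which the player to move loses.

Label each position W (a win for the player to move) or L (a loss). A position with no legal move is L; any other position is W exactly when some move reaches an L, and L when every move reaches a W.
n=0: no move → L
n=1: W (go to 0, an L position)
n=2: W (go to 0, an L position)
n=3: L (options 2(W), 1(W) are all W)
n=4: W (go to 3, an L position)
n=5: W (go to 3, an L position)
n=6: L (options 5(W), 4(W) are all W)
n=7: W (go to 6, an L position)
n=8: W (go to 6, an L position)
n=9: L (options 8(W), 7(W), 2(W) are all W)
n=10: W (go to 9, an L position)
n=11: W (go to 9, an L position)
n=12: L (options 11(W), 10(W), 5(W) are all W)
n=13: W (go to 12, an L position)
n=14: W (go to 12, an L position)
n=15: L (options 14(W), 13(W), 8(W) are all W)
n=16: W (go to 15, an L position)
n=17: W (go to 15, an L position)
n=18: L (options 17(W), 16(W), 11(W) are all W)
n=19: W (go to 18, an L position)
n=20: W (go to 18, an L position)
n=21: L (options 20(W), 19(W), 14(W) are all W)
n=22: W (go to 21, an L position)
n=23: W (go to 21, an L position)
n=24: L (options 23(W), 22(W), 17(W) are all W)
L entries with 0 ≤ n ≤ 24: n = 0, 3, 6, 9, 12, 15, 18, 21, 24; that makes 9.

9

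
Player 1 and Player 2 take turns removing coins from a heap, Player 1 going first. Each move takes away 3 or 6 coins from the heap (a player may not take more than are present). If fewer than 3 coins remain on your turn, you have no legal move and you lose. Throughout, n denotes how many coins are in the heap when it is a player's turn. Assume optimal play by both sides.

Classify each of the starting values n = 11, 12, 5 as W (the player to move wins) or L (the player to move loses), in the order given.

11: L, 12: W, 5: W

Positions with no move are L. A position that does have a move is losing for the player to move precisely when every available move leads to a winning position for the opponent. Fill in the labels:
n=0: no move → L
n=1: no move → L
n=2: no move → L
n=3: W (go to 0, an L position)
n=4: W (go to 1, an L position)
n=5: W (go to 2, an L position)
n=6: W (go to 0, an L position)
n=7: W (go to 1, an L position)
n=8: W (go to 2, an L position)
n=9: L (options 6(W), 3(W) are all W)
n=10: L (options 7(W), 4(W) are all W)
n=11: L (options 8(W), 5(W) are all W)
n=12: W (go to 9, an L position)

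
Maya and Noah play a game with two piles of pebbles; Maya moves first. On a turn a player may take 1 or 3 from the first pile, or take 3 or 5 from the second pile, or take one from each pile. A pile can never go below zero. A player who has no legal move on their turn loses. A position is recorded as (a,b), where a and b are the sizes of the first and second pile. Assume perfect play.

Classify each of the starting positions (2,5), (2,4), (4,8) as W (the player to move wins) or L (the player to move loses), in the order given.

(2,5): W, (2,4): W, (4,8): L

Use the standard recursion: the mover loses at a terminal position; elsewhere, the mover wins exactly when some move hands the opponent an L position.
No move ever increases a pile, so every position that can arise here has a ≤ 4 and b ≤ 8; it is enough to label the cells with 0 ≤ a ≤ 4 and 0 ≤ b ≤ 8.
Every move lowers a or b (never raises either), so fill the grid row by row in increasing a, and left to right within a row: each cell's successors are then already labelled.
      b=0  b=1  b=2  b=3  b=4  b=5  b=6  b=7  b=8
a=0:    L    L    L    W    W    W    W    W    L
a=1:    W    W    W    W    L    L    L    W    W
a=2:    L    L    L    W    W    W    W    W    L
a=3:    W    W    W    W    L    L    L    W    W
a=4:    L    L    L    W    W    W    W    W    L
Cells with no legal move (terminal, hence L): (0,0), (0,1), (0,2).
The remaining L cells, each justified by listing all of its moves:
(0,8): moves to (0,5)(W), (0,3)(W); every one is W ⇒ L
(1,4): moves to (0,4)(W), (1,1)(W), (0,3)(W); every one is W ⇒ L
(1,5): moves to (0,5)(W), (1,2)(W), (1,0)(W), (0,4)(W); every one is W ⇒ L
(1,6): moves to (0,6)(W), (1,3)(W), (1,1)(W), (0,5)(W); every one is W ⇒ L
(2,0): the only move is to (1,0)(W), a W ⇒ L
(2,1): moves to (1,1)(W), (1,0)(W); every one is W ⇒ L
(2,2): moves to (1,2)(W), (1,1)(W); every one is W ⇒ L
(2,8): moves to (1,8)(W), (2,5)(W), (2,3)(W), (1,7)(W); every one is W ⇒ L
(3,4): moves to (2,4)(W), (0,4)(W), (3,1)(W), (2,3)(W); every one is W ⇒ L
(3,5): moves to (2,5)(W), (0,5)(W), (3,2)(W), (3,0)(W), (2,4)(W); every one is W ⇒ L
(3,6): moves to (2,6)(W), (0,6)(W), (3,3)(W), (3,1)(W), (2,5)(W); every one is W ⇒ L
(4,0): moves to (3,0)(W), (1,0)(W); every one is W ⇒ L
(4,1): moves to (3,1)(W), (1,1)(W), (3,0)(W); every one is W ⇒ L
(4,2): moves to (3,2)(W), (1,2)(W), (3,1)(W); every one is W ⇒ L
(4,8): moves to (3,8)(W), (1,8)(W), (4,5)(W), (4,3)(W), (3,7)(W); every one is W ⇒ L
Every other cell has at least one move into one of the L cells above, so it is W.
(2,5): the move to (1,5) reaches an L cell, so W
(2,4): the move to (1,4) reaches an L cell, so W
(4,8): one of the L cells justified above, so L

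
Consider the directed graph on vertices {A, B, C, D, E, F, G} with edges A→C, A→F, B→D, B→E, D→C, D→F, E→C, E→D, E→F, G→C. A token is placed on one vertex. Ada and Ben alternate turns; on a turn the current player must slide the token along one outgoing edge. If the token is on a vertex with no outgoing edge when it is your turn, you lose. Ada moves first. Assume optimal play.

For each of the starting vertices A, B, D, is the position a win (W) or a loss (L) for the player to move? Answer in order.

Work bottom-up. With no move the player to move loses. Otherwise the position is W if at least one move leads to an L position for the opponent, and L if every move leads to a W.
Every edge goes from a vertex to one that appears earlier in the order F, C, D, E, A, G, B, so processing vertices in that order labels each vertex after all of its successors.
F: no outgoing edge → L
C: no outgoing edge → L
D: W (go to C, an L position)
E: W (go to C, an L position)
A: W (go to C, an L position)
G: W (go to C, an L position)
B: L (options E(W), D(W) are all W)

A: W, B: L, D: W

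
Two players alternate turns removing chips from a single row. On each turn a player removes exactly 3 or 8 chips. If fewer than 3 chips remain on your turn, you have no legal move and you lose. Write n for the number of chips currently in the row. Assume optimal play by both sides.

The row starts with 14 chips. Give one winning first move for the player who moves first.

Remove 3, leaving 11.

Label each position W (a win for the player to move) or L (a loss). A position with no legal move is L; any other position is W exactly when some move reaches an L, and L when every move reaches a W.
n=0: no move → L
n=1: no move → L
n=2: no move → L
n=3: W (go to 0, an L position)
n=4: W (go to 1, an L position)
n=5: W (go to 2, an L position)
n=6: L (sole option 3(W) is W)
n=7: L (sole option 4(W) is W)
n=8: W (go to 0, an L position)
n=9: W (go to 6, an L position)
n=10: W (go to 7, an L position)
n=11: L (options 8(W), 3(W) are all W)
n=12: L (options 9(W), 4(W) are all W)
n=13: L (options 10(W), 5(W) are all W)
n=14: W (go to 11, an L position)
From 14, the L positions reachable in one move are: 11, 6. Any move reaching one of these is winning.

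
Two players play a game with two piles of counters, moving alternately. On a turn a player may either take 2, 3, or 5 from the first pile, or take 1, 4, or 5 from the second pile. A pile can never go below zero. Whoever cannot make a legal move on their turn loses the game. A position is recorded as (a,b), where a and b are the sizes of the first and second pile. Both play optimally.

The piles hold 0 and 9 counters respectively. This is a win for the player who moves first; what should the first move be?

Move to (0,8).

Use the standard recursion: the mover loses at a terminal position; elsewhere, the mover wins exactly when some move hands the opponent an L position.
No move ever increases a pile, so every position that can arise here has a ≤ 0 and b ≤ 9; it is enough to label the cells with 0 ≤ a ≤ 0 and 0 ≤ b ≤ 9.
Every move lowers a or b (never raises either), so fill the grid row by row in increasing a, and left to right within a row: each cell's successors are then already labelled.
      b=0  b=1  b=2  b=3  b=4  b=5  b=6  b=7  b=8  b=9
a=0:    L    W    L    W    W    W    W    W    L    W
Cells with no legal move (terminal, hence L): (0,0).
The remaining L cells, each justified by listing all of its moves:
(0,2): only reaches (0,1)(W), which is W → L
(0,8): only reaches (0,7)(W), (0,4)(W), (0,3)(W), all W → L
Every other cell has at least one move into one of the L cells above, so it is W.
From (0,9), the L positions reachable in one move are: (0,8).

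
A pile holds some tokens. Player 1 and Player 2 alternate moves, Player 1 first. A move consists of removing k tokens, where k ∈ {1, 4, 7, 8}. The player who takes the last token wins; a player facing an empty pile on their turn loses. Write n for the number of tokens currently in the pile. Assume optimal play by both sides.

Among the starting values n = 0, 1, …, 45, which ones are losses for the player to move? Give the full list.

0, 2, 5, 11, 14, 16, 25, 27, 30, 36, 39, 41

Positions with no move are L. A position that does have a move is losing for the player to move precisely when every available move leads to a winning position for the opponent. Fill in the labels:
n=0: no move → L
n=1: →0(L), so W
n=2: →1(W) only, which is W, so L
n=3: →2(L), so W
n=4: →0(L), so W
n=5: →4(W), 1(W) — all W, so L
n=6: →5(L), so W
n=7: →0(L), so W
n=8: →0(L), so W
n=9: →5(L), so W
n=10: →2(L), so W
n=11: →10(W), 7(W), 4(W), 3(W) — all W, so L
n=12: →11(L), so W
n=13: →5(L), so W
n=14: →13(W), 10(W), 7(W), 6(W) — all W, so L
n=15: →14(L), so W
n=16: →15(W), 12(W), 9(W), 8(W) — all W, so L
n=17: →16(L), so W
n=18: →14(L), so W
n=19: →11(L), so W
n=20: →16(L), so W
n=21: →14(L), so W
n=22: →14(L), so W
n=23: →16(L), so W
n=24: →16(L), so W
n=25: →24(W), 21(W), 18(W), 17(W) — all W, so L
n=26: →25(L), so W
n=27: →26(W), 23(W), 20(W), 19(W) — all W, so L
n=28: →27(L), so W
n=29: →25(L), so W
n=30: →29(W), 26(W), 23(W), 22(W) — all W, so L
n=31: →30(L), so W
n=32: →25(L), so W
n=33: →25(L), so W
n=34: →30(L), so W
n=35: →27(L), so W
n=36: →35(W), 32(W), 29(W), 28(W) — all W, so L
n=37: →36(L), so W
n=38: →30(L), so W
n=39: →38(W), 35(W), 32(W), 31(W) — all W, so L
n=40: →39(L), so W
n=41: →40(W), 37(W), 34(W), 33(W) — all W, so L
n=42: →41(L), so W
n=43: →39(L), so W
n=44: →36(L), so W
n=45: →41(L), so W
The losing starting values of n are exactly the entries labelled L in this table (12 of them).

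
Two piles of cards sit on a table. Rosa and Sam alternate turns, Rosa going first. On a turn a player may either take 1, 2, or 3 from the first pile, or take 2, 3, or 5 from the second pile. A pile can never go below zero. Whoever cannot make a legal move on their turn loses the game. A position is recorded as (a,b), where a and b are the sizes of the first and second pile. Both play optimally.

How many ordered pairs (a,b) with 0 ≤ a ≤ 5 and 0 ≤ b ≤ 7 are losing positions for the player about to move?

Use the standard recursion: the mover loses at a terminal position; elsewhere, the mover wins exactly when some move hands the opponent an L position.
Every move lowers a or b (never raises either), so fill the grid row by row in increasing a, and left to right within a row: each cell's successors are then already labelled.
      b=0  b=1  b=2  b=3  b=4  b=5  b=6  b=7
a=0:    L    L    W    W    W    W    W    L
a=1:    W    W    L    L    W    W    W    W
a=2:    W    W    W    W    L    L    W    W
a=3:    W    W    W    W    W    W    L    W
a=4:    L    L    W    W    W    W    W    L
a=5:    W    W    L    L    W    W    W    W
Cells with no legal move (terminal, hence L): (0,0), (0,1).
The remaining L cells, each justified by listing all of its moves:
(0,7): →(0,5)(W), (0,4)(W), (0,2)(W) — all W, so L
(1,2): →(0,2)(W), (1,0)(W) — all W, so L
(1,3): →(0,3)(W), (1,1)(W), (1,0)(W) — all W, so L
(2,4): →(1,4)(W), (0,4)(W), (2,2)(W), (2,1)(W) — all W, so L
(2,5): →(1,5)(W), (0,5)(W), (2,3)(W), (2,2)(W), (2,0)(W) — all W, so L
(3,6): →(2,6)(W), (1,6)(W), (0,6)(W), (3,4)(W), (3,3)(W), (3,1)(W) — all W, so L
(4,0): →(3,0)(W), (2,0)(W), (1,0)(W) — all W, so L
(4,1): →(3,1)(W), (2,1)(W), (1,1)(W) — all W, so L
(4,7): →(3,7)(W), (2,7)(W), (1,7)(W), (4,5)(W), (4,4)(W), (4,2)(W) — all W, so L
(5,2): →(4,2)(W), (3,2)(W), (2,2)(W), (5,0)(W) — all W, so L
(5,3): →(4,3)(W), (3,3)(W), (2,3)(W), (5,1)(W), (5,0)(W) — all W, so L
Every other cell has at least one move into one of the L cells above, so it is W.
L cells per row: a=0: 3, a=1: 2, a=2: 2, a=3: 1, a=4: 3, a=5: 2; total 13.

13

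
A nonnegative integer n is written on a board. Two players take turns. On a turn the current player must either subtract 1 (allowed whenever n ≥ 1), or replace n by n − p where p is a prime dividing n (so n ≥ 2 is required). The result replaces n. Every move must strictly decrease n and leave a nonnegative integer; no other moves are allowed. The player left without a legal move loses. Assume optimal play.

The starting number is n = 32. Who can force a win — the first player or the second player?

Label each position W (a win for the player to move) or L (a loss). A position with no legal move is L; any other position is W exactly when some move reaches an L, and L when every move reaches a W.
n=0: no move → L
n=1: can move to 0, which is L ⇒ W
n=2: can move to 0, which is L ⇒ W
n=3: can move to 0, which is L ⇒ W
n=4: moves to 2(W), 3(W); every one is W ⇒ L
n=5: can move to 0, which is L ⇒ W
n=6: can move to 4, which is L ⇒ W
n=7: can move to 0, which is L ⇒ W
n=8: moves to 6(W), 7(W); every one is W ⇒ L
n=9: can move to 8, which is L ⇒ W
n=10: can move to 8, which is L ⇒ W
n=11: can move to 0, which is L ⇒ W
n=12: moves to 9(W), 10(W), 11(W); every one is W ⇒ L
n=13: can move to 0, which is L ⇒ W
n=14: can move to 12, which is L ⇒ W
n=15: can move to 12, which is L ⇒ W
n=16: moves to 14(W), 15(W); every one is W ⇒ L
n=17: can move to 0, which is L ⇒ W
n=18: can move to 16, which is L ⇒ W
n=19: can move to 0, which is L ⇒ W
n=20: moves to 15(W), 18(W), 19(W); every one is W ⇒ L
n=21: can move to 20, which is L ⇒ W
n=22: can move to 20, which is L ⇒ W
n=23: can move to 0, which is L ⇒ W
n=24: moves to 21(W), 22(W), 23(W); every one is W ⇒ L
n=25: can move to 20, which is L ⇒ W
n=26: can move to 24, which is L ⇒ W
n=27: can move to 24, which is L ⇒ W
n=28: moves to 21(W), 26(W), 27(W); every one is W ⇒ L
n=29: can move to 0, which is L ⇒ W
n=30: can move to 28, which is L ⇒ W
n=31: can move to 0, which is L ⇒ W
n=32: moves to 30(W), 31(W); every one is W ⇒ L
Every move from 32 reaches a W position, so the mover loses.

The second player wins.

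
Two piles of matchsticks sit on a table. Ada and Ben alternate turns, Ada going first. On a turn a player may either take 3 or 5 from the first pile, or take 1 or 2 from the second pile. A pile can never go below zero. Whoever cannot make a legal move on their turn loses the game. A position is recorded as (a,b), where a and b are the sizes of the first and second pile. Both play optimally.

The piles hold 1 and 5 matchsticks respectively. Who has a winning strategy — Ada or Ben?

Ada wins.

Build the W/L table. Terminal = L. A non-terminal position is W if it has a move to some L; otherwise it is L.
No move ever increases a pile, so every position that can arise here has a ≤ 1 and b ≤ 5; it is enough to label the cells with 0 ≤ a ≤ 1 and 0 ≤ b ≤ 5.
Every move lowers a or b (never raises either), so fill the grid row by row in increasing a, and left to right within a row: each cell's successors are then already labelled.
      b=0  b=1  b=2  b=3  b=4  b=5
a=0:    L    W    W    L    W    W
a=1:    L    W    W    L    W    W
Cells with no legal move (terminal, hence L): (0,0), (1,0).
The remaining L cells, each justified by listing all of its moves:
(0,3): →(0,2)(W), (0,1)(W) — all W, so L
(1,3): →(1,2)(W), (1,1)(W) — all W, so L
Every other cell has at least one move into one of the L cells above, so it is W.
The starting position (1,5) is W: Ada should move to (1,3), handing over an L position.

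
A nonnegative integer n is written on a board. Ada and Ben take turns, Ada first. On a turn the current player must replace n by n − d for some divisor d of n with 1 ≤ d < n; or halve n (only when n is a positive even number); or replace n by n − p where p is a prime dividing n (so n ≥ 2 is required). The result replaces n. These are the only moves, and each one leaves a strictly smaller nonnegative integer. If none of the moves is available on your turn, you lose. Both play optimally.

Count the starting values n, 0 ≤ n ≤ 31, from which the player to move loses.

Classify positions by backward induction: terminal positions (no move available) are L. From any other position, the mover wins iff some move reaches an L.
n=0: no move → L
n=1: no move → L
n=2: W (go to 0, an L position)
n=3: W (go to 0, an L position)
n=4: L (options 2(W), 3(W) are all W)
n=5: W (go to 0, an L position)
n=6: W (go to 4, an L position)
n=7: W (go to 0, an L position)
n=8: W (go to 4, an L position)
n=9: L (options 6(W), 8(W) are all W)
n=10: W (go to 9, an L position)
n=11: W (go to 0, an L position)
n=12: W (go to 9, an L position)
n=13: W (go to 0, an L position)
n=14: L (options 7(W), 12(W), 13(W) are all W)
n=15: W (go to 14, an L position)
n=16: W (go to 14, an L position)
n=17: W (go to 0, an L position)
n=18: W (go to 9, an L position)
n=19: W (go to 0, an L position)
n=20: L (options 10(W), 15(W), 16(W), 18(W), 19(W) are all W)
n=21: W (go to 14, an L position)
n=22: W (go to 20, an L position)
n=23: W (go to 0, an L position)
n=24: W (go to 20, an L position)
n=25: W (go to 20, an L position)
n=26: L (options 13(W), 24(W), 25(W) are all W)
n=27: W (go to 26, an L position)
n=28: W (go to 14, an L position)
n=29: W (go to 0, an L position)
n=30: W (go to 20, an L position)
n=31: W (go to 0, an L position)
L entries with 0 ≤ n ≤ 31: n = 0, 1, 4, 9, 14, 20, 26; that makes 7.

7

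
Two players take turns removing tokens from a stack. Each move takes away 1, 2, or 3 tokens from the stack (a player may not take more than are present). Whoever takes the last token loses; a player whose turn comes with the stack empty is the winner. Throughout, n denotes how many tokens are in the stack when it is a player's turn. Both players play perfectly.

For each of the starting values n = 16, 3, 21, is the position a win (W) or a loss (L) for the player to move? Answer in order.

Use the standard recursion: the mover wins at a terminal position; elsewhere, the mover wins exactly when some move hands the opponent an L position.
n=0: no move; the opponent has just taken the last token and therefore loses → W
n=1: only reaches 0(W), which is W → L
n=2: reaches L-position 1 → W
n=3: reaches L-position 1 → W
n=4: reaches L-position 1 → W
n=5: only reaches 4(W), 3(W), 2(W), all W → L
n=6: reaches L-position 5 → W
n=7: reaches L-position 5 → W
n=8: reaches L-position 5 → W
n=9: only reaches 8(W), 7(W), 6(W), all W → L
n=10: reaches L-position 9 → W
n=11: reaches L-position 9 → W
n=12: reaches L-position 9 → W
n=13: only reaches 12(W), 11(W), 10(W), all W → L
n=14: reaches L-position 13 → W
n=15: reaches L-position 13 → W
n=16: reaches L-position 13 → W
n=17: only reaches 16(W), 15(W), 14(W), all W → L
n=18: reaches L-position 17 → W
n=19: reaches L-position 17 → W
n=20: reaches L-position 17 → W
n=21: only reaches 20(W), 19(W), 18(W), all W → L

16: W, 3: W, 21: L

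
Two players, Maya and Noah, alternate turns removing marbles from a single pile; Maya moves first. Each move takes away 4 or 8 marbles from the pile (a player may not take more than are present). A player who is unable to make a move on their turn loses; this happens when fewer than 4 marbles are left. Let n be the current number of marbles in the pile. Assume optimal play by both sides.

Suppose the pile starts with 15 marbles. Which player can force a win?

Noah wins.

Work bottom-up. With no move the player to move loses. Otherwise the position is W if at least one move leads to an L position for the opponent, and L if every move leads to a W.
n=0: no move → L
n=1: no move → L
n=2: no move → L
n=3: no move → L
n=4: reaches L-position 0 → W
n=5: reaches L-position 1 → W
n=6: reaches L-position 2 → W
n=7: reaches L-position 3 → W
n=8: reaches L-position 0 → W
n=9: reaches L-position 1 → W
n=10: reaches L-position 2 → W
n=11: reaches L-position 3 → W
n=12: only reaches 8(W), 4(W), all W → L
n=13: only reaches 9(W), 5(W), all W → L
n=14: only reaches 10(W), 6(W), all W → L
n=15: only reaches 11(W), 7(W), all W → L
The starting position 15 is L: whatever Maya does, the opponent receives a W position.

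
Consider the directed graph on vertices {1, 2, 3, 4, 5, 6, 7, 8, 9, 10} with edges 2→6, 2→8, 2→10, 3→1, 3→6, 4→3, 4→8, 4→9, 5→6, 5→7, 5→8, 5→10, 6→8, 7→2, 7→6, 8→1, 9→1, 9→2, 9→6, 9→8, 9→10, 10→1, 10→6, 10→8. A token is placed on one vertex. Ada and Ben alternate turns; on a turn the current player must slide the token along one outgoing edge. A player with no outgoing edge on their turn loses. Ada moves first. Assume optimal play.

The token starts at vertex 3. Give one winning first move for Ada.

Move to 6.

Use the standard recursion: the mover loses at a terminal position; elsewhere, the mover wins exactly when some move hands the opponent an L position.
Every edge goes from a vertex to one that appears earlier in the order 1, 8, 6, 10, 2, 7, 5, 9, 3, 4, so processing vertices in that order labels each vertex after all of its successors.
1: no outgoing edge → L
8: can move to 1, which is L ⇒ W
6: the only move is to 8(W), a W ⇒ L
10: can move to 6, which is L ⇒ W
2: can move to 6, which is L ⇒ W
7: can move to 6, which is L ⇒ W
5: can move to 6, which is L ⇒ W
9: can move to 6, which is L ⇒ W
3: can move to 6, which is L ⇒ W
4: moves to 3(W), 9(W), 8(W); every one is W ⇒ L
From 3, the L positions reachable in one move are: 6, 1. Any move reaching one of these is winning.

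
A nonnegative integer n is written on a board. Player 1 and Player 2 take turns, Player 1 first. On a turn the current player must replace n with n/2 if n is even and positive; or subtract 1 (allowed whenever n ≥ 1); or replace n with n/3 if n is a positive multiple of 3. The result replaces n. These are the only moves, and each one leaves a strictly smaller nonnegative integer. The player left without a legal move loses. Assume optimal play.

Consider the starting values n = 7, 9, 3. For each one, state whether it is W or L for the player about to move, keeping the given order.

7: L, 9: L, 3: W

Positions with no move are L. A position that does have a move is losing for the player to move precisely when every available move leads to a winning position for the opponent. Fill in the labels:
n=0: no move → L
n=1: reaches L-position 0 → W
n=2: only reaches 1(W), which is W → L
n=3: reaches L-position 2 → W
n=4: reaches L-position 2 → W
n=5: only reaches 4(W), which is W → L
n=6: reaches L-position 2 → W
n=7: only reaches 6(W), which is W → L
n=8: reaches L-position 7 → W
n=9: only reaches 3(W), 8(W), all W → L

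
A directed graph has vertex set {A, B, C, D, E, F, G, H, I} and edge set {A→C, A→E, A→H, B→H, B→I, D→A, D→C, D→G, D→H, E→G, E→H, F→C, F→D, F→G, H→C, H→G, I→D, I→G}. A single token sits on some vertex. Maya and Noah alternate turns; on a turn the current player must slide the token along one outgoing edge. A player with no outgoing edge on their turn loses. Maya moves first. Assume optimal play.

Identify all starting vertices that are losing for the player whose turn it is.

Classify positions by backward induction: terminal positions (no move available) are L. From any other position, the mover wins iff some move reaches an L.
Every edge goes from a vertex to one that appears earlier in the order G, C, H, E, A, D, I, F, B, so processing vertices in that order labels each vertex after all of its successors.
G: no outgoing edge → L
C: no outgoing edge → L
H: reaches L-position C → W
E: reaches L-position G → W
A: reaches L-position C → W
D: reaches L-position C → W
I: reaches L-position G → W
F: reaches L-position C → W
B: only reaches I(W), H(W), all W → L
The losing starting vertices are exactly the entries labelled L in this table (3 of them).

B, C, G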